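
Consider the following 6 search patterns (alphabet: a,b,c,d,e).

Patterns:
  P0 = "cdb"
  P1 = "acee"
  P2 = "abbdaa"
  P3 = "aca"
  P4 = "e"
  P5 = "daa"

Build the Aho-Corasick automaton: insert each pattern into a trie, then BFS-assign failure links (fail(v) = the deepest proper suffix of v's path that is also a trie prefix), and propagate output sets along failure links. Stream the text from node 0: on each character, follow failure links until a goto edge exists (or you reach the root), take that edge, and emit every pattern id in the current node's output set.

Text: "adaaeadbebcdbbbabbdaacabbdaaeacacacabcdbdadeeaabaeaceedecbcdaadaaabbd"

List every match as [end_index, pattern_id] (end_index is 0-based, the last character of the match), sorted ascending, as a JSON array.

Build:
Trie (insert patterns):
  0='ε' goto a→4 c→1 d→15 e→14
  1='c' goto d→2
  2='cd' goto b→3
  3='cdb' goto ·  [P0 ends]
  4='a' goto b→8 c→5
  5='ac' goto a→13 e→6
  6='ace' goto e→7
  7='acee' goto ·  [P1 ends]
  8='ab' goto b→9
  9='abb' goto d→10
  10='abbd' goto a→11
  11='abbda' goto a→12
  12='abbdaa' goto ·  [P2 ends]
  13='aca' goto ·  [P3 ends]
  14='e' goto ·  [P4 ends]
  15='d' goto a→16
  16='da' goto a→17
  17='daa' goto ·  [P5 ends]

BFS fail/out derivation:
  fail(1) 'c': from fail(0)=0 chase 'c': 0 ⇒ 0;  out=∅∪out(0)=∅
  fail(4) 'a': from fail(0)=0 chase 'a': 0 ⇒ 0;  out=∅∪out(0)=∅
  fail(14) 'e': from fail(0)=0 chase 'e': 0 ⇒ 0;  out={4}∪out(0)={4}
  fail(15) 'd': from fail(0)=0 chase 'd': 0 ⇒ 0;  out=∅∪out(0)=∅
  fail(2) 'cd': from fail(1)=0 chase 'd': 0 ⇒ 15;  out=∅∪out(15)=∅
  fail(5) 'ac': from fail(4)=0 chase 'c': 0 ⇒ 1;  out=∅∪out(1)=∅
  fail(8) 'ab': from fail(4)=0 chase 'b': 0 ⇒ 0;  out=∅∪out(0)=∅
  fail(16) 'da': from fail(15)=0 chase 'a': 0 ⇒ 4;  out=∅∪out(4)=∅
  fail(3) 'cdb': from fail(2)=15 chase 'b': 15→0 ⇒ 0;  out={0}∪out(0)={0}
  fail(6) 'ace': from fail(5)=1 chase 'e': 1→0 ⇒ 14;  out=∅∪out(14)={4}
  fail(9) 'abb': from fail(8)=0 chase 'b': 0 ⇒ 0;  out=∅∪out(0)=∅
  fail(13) 'aca': from fail(5)=1 chase 'a': 1→0 ⇒ 4;  out={3}∪out(4)={3}
  fail(17) 'daa': from fail(16)=4 chase 'a': 4→0 ⇒ 4;  out={5}∪out(4)={5}
  fail(7) 'acee': from fail(6)=14 chase 'e': 14→0 ⇒ 14;  out={1}∪out(14)={1,4}
  fail(10) 'abbd': from fail(9)=0 chase 'd': 0 ⇒ 15;  out=∅∪out(15)=∅
  fail(11) 'abbda': from fail(10)=15 chase 'a': 15 ⇒ 16;  out=∅∪out(16)=∅
  fail(12) 'abbdaa': from fail(11)=16 chase 'a': 16 ⇒ 17;  out={2}∪out(17)={2,5}

Scan:
[0] read 'a'  n0⇒n4
[1] read 'd'  n4⇒n15 (fail-walked)
[2] read 'a'  n15⇒n16
[3] read 'a'  n16⇒n17  ** P5@[1:3]
[4] read 'e'  n17⇒n14 (fail-walked)  ** P4@[4:4]
[5] read 'a'  n14⇒n4 (fail-walked)
[6] read 'd'  n4⇒n15 (fail-walked)
[7] read 'b'  n15⇒n0 (fail-walked)
[8] read 'e'  n0⇒n14  ** P4@[8:8]
[9] read 'b'  n14⇒n0 (fail-walked)
[10] read 'c'  n0⇒n1
[11] read 'd'  n1⇒n2
[12] read 'b'  n2⇒n3  ** P0@[10:12]
[13] read 'b'  n3⇒n0 (fail-walked)
[14] read 'b'  n0⇒n0
[15] read 'a'  n0⇒n4
[16] read 'b'  n4⇒n8
[17] read 'b'  n8⇒n9
[18] read 'd'  n9⇒n10
[19] read 'a'  n10⇒n11
[20] read 'a'  n11⇒n12  ** P2@[15:20],P5@[18:20]
[21] read 'c'  n12⇒n5 (fail-walked)
[22] read 'a'  n5⇒n13  ** P3@[20:22]
[23] read 'b'  n13⇒n8 (fail-walked)
[24] read 'b'  n8⇒n9
[25] read 'd'  n9⇒n10
[26] read 'a'  n10⇒n11
[27] read 'a'  n11⇒n12  ** P2@[22:27],P5@[25:27]
[28] read 'e'  n12⇒n14 (fail-walked)  ** P4@[28:28]
[29] read 'a'  n14⇒n4 (fail-walked)
[30] read 'c'  n4⇒n5
[31] read 'a'  n5⇒n13  ** P3@[29:31]
[32] read 'c'  n13⇒n5 (fail-walked)
[33] read 'a'  n5⇒n13  ** P3@[31:33]
[34] read 'c'  n13⇒n5 (fail-walked)
[35] read 'a'  n5⇒n13  ** P3@[33:35]
[36] read 'b'  n13⇒n8 (fail-walked)
[37] read 'c'  n8⇒n1 (fail-walked)
[38] read 'd'  n1⇒n2
[39] read 'b'  n2⇒n3  ** P0@[37:39]
[40] read 'd'  n3⇒n15 (fail-walked)
[41] read 'a'  n15⇒n16
[42] read 'd'  n16⇒n15 (fail-walked)
[43] read 'e'  n15⇒n14 (fail-walked)  ** P4@[43:43]
[44] read 'e'  n14⇒n14 (fail-walked)  ** P4@[44:44]
[45] read 'a'  n14⇒n4 (fail-walked)
[46] read 'a'  n4⇒n4 (fail-walked)
[47] read 'b'  n4⇒n8
[48] read 'a'  n8⇒n4 (fail-walked)
[49] read 'e'  n4⇒n14 (fail-walked)  ** P4@[49:49]
[50] read 'a'  n14⇒n4 (fail-walked)
[51] read 'c'  n4⇒n5
[52] read 'e'  n5⇒n6  ** P4@[52:52]
[53] read 'e'  n6⇒n7  ** P1@[50:53],P4@[53:53]
[54] read 'd'  n7⇒n15 (fail-walked)
[55] read 'e'  n15⇒n14 (fail-walked)  ** P4@[55:55]
[56] read 'c'  n14⇒n1 (fail-walked)
[57] read 'b'  n1⇒n0 (fail-walked)
[58] read 'c'  n0⇒n1
[59] read 'd'  n1⇒n2
[60] read 'a'  n2⇒n16 (fail-walked)
[61] read 'a'  n16⇒n17  ** P5@[59:61]
[62] read 'd'  n17⇒n15 (fail-walked)
[63] read 'a'  n15⇒n16
[64] read 'a'  n16⇒n17  ** P5@[62:64]
[65] read 'a'  n17⇒n4 (fail-walked)
[66] read 'b'  n4⇒n8
[67] read 'b'  n8⇒n9
[68] read 'd'  n9⇒n10

Matches: [[3,5],[4,4],[8,4],[12,0],[20,2],[20,5],[22,3],[27,2],[27,5],[28,4],[31,3],[33,3],[35,3],[39,0],[43,4],[44,4],[49,4],[52,4],[53,1],[53,4],[55,4],[61,5],[64,5]]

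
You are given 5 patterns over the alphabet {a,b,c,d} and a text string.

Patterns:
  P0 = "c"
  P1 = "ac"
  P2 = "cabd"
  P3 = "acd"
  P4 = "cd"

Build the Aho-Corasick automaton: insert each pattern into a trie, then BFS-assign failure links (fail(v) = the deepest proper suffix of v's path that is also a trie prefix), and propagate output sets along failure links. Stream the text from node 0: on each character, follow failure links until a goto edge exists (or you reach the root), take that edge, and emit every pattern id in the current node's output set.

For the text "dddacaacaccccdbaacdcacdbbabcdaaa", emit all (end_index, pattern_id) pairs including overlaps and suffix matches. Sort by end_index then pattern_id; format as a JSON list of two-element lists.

Build automaton:
Trie (insert patterns):
  n0 'ε': a→2 c→1
  n1 'c': a→4 d→8  [P0 ends]
  n2 'a': c→3
  n3 'ac': d→7  [P1 ends]
  n4 'ca': b→5
  n5 'cab': d→6
  n6 'cabd': ·  [P2 ends]
  n7 'acd': ·  [P3 ends]
  n8 'cd': ·  [P4 ends]

Failure links (BFS by depth):
  n1('c'): parent n0 fail=0; on 'c' 0 → fail=0;  out {0}∪∅={0}
  n2('a'): parent n0 fail=0; on 'a' 0 → fail=0;  out ∅∪∅=∅
  n3('ac'): parent n2 fail=0; on 'c' 0 → fail=1;  out {1}∪{0}={0,1}
  n4('ca'): parent n1 fail=0; on 'a' 0 → fail=2;  out ∅∪∅=∅
  n8('cd'): parent n1 fail=0; on 'd' 0 → fail=0;  out {4}∪∅={4}
  n5('cab'): parent n4 fail=2; on 'b' 2→0 → fail=0;  out ∅∪∅=∅
  n7('acd'): parent n3 fail=1; on 'd' 1 → fail=8;  out {3}∪{4}={3,4}
  n6('cabd'): parent n5 fail=0; on 'd' 0 → fail=0;  out {2}∪∅={2}

Run:
pos 0 'd': at 0
pos 1 'd': at 0
pos 2 'd': at 0
pos 3 'a': at 2
pos 4 'c': at 3  → match P0@[4:4],P1@[3:4]
pos 5 'a': at 4 ·f
pos 6 'a': at 2 ·f
pos 7 'c': at 3  → match P0@[7:7],P1@[6:7]
pos 8 'a': at 4 ·f
pos 9 'c': at 3 ·f  → match P0@[9:9],P1@[8:9]
pos 10 'c': at 1 ·f  → match P0@[10:10]
pos 11 'c': at 1 ·f  → match P0@[11:11]
pos 12 'c': at 1 ·f  → match P0@[12:12]
pos 13 'd': at 8  → match P4@[12:13]
pos 14 'b': at 0 ·f
pos 15 'a': at 2
pos 16 'a': at 2 ·f
pos 17 'c': at 3  → match P0@[17:17],P1@[16:17]
pos 18 'd': at 7  → match P3@[16:18],P4@[17:18]
pos 19 'c': at 1 ·f  → match P0@[19:19]
pos 20 'a': at 4
pos 21 'c': at 3 ·f  → match P0@[21:21],P1@[20:21]
pos 22 'd': at 7  → match P3@[20:22],P4@[21:22]
pos 23 'b': at 0 ·f
pos 24 'b': at 0
pos 25 'a': at 2
pos 26 'b': at 0 ·f
pos 27 'c': at 1  → match P0@[27:27]
pos 28 'd': at 8  → match P4@[27:28]
pos 29 'a': at 2 ·f
pos 30 'a': at 2 ·f
pos 31 'a': at 2 ·f

Matches: [[4,0],[4,1],[7,0],[7,1],[9,0],[9,1],[10,0],[11,0],[12,0],[13,4],[17,0],[17,1],[18,3],[18,4],[19,0],[21,0],[21,1],[22,3],[22,4],[27,0],[28,4]]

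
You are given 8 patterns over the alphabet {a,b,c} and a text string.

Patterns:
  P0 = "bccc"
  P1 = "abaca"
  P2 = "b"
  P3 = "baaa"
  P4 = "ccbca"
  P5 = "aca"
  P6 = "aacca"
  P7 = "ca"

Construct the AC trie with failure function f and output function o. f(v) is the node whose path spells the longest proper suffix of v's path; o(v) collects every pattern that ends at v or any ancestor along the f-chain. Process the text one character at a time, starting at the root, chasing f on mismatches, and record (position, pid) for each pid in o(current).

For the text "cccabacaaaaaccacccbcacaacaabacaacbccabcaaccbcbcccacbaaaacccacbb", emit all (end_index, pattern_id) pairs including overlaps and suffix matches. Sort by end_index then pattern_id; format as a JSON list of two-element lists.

Construct AC machine:
Trie (insert patterns):
  n0 'ε': a→5 b→1 c→13
  n1 'b': a→10 c→2  ←P2
  n2 'bc': c→3
  n3 'bcc': c→4
  n4 'bccc': ·  ←P0
  n5 'a': a→20 b→6 c→18
  n6 'ab': a→7
  n7 'aba': c→8
  n8 'abac': a→9
  n9 'abaca': ·  ←P1
  n10 'ba': a→11
  n11 'baa': a→12
  n12 'baaa': ·  ←P3
  n13 'c': a→24 c→14
  n14 'cc': b→15
  n15 'ccb': c→16
  n16 'ccbc': a→17
  n17 'ccbca': ·  ←P4
  n18 'ac': a→19
  n19 'aca': ·  ←P5
  n20 'aa': c→21
  n21 'aac': c→22
  n22 'aacc': a→23
  n23 'aacca': ·  ←P6
  n24 'ca': ·  ←P7

Failure links (BFS by depth):
  n1('b'): parent n0 fail=0; on 'b' 0 → fail=0;  out {2}∪∅={2}
  n5('a'): parent n0 fail=0; on 'a' 0 → fail=0;  out ∅∪∅=∅
  n13('c'): parent n0 fail=0; on 'c' 0 → fail=0;  out ∅∪∅=∅
  n2('bc'): parent n1 fail=0; on 'c' 0 → fail=13;  out ∅∪∅=∅
  n6('ab'): parent n5 fail=0; on 'b' 0 → fail=1;  out ∅∪{2}={2}
  n10('ba'): parent n1 fail=0; on 'a' 0 → fail=5;  out ∅∪∅=∅
  n14('cc'): parent n13 fail=0; on 'c' 0 → fail=13;  out ∅∪∅=∅
  n18('ac'): parent n5 fail=0; on 'c' 0 → fail=13;  out ∅∪∅=∅
  n20('aa'): parent n5 fail=0; on 'a' 0 → fail=5;  out ∅∪∅=∅
  n24('ca'): parent n13 fail=0; on 'a' 0 → fail=5;  out {7}∪∅={7}
  n3('bcc'): parent n2 fail=13; on 'c' 13 → fail=14;  out ∅∪∅=∅
  n7('aba'): parent n6 fail=1; on 'a' 1 → fail=10;  out ∅∪∅=∅
  n11('baa'): parent n10 fail=5; on 'a' 5 → fail=20;  out ∅∪∅=∅
  n15('ccb'): parent n14 fail=13; on 'b' 13→0 → fail=1;  out ∅∪{2}={2}
  n19('aca'): parent n18 fail=13; on 'a' 13 → fail=24;  out {5}∪{7}={5,7}
  n21('aac'): parent n20 fail=5; on 'c' 5 → fail=18;  out ∅∪∅=∅
  n4('bccc'): parent n3 fail=14; on 'c' 14→13 → fail=14;  out {0}∪∅={0}
  n8('abac'): parent n7 fail=10; on 'c' 10→5 → fail=18;  out ∅∪∅=∅
  n12('baaa'): parent n11 fail=20; on 'a' 20→5 → fail=20;  out {3}∪∅={3}
  n16('ccbc'): parent n15 fail=1; on 'c' 1 → fail=2;  out ∅∪∅=∅
  n22('aacc'): parent n21 fail=18; on 'c' 18→13 → fail=14;  out ∅∪∅=∅
  n9('abaca'): parent n8 fail=18; on 'a' 18 → fail=19;  out {1}∪{5,7}={1,5,7}
  n17('ccbca'): parent n16 fail=2; on 'a' 2→13 → fail=24;  out {4}∪{7}={4,7}
  n23('aacca'): parent n22 fail=14; on 'a' 14→13 → fail=24;  out {6}∪{7}={6,7}

Text stream:
[0] read 'c'  n0⇒n13
[1] read 'c'  n13⇒n14
[2] read 'c'  n14⇒n14 (fail-walked)
[3] read 'a'  n14⇒n24 (fail-walked)  → match P7@[2:3]
[4] read 'b'  n24⇒n6 (fail-walked)  → match P2@[4:4]
[5] read 'a'  n6⇒n7
[6] read 'c'  n7⇒n8
[7] read 'a'  n8⇒n9  → match P1@[3:7],P5@[5:7],P7@[6:7]
[8] read 'a'  n9⇒n20 (fail-walked)
[9] read 'a'  n20⇒n20 (fail-walked)
[10] read 'a'  n20⇒n20 (fail-walked)
[11] read 'a'  n20⇒n20 (fail-walked)
[12] read 'c'  n20⇒n21
[13] read 'c'  n21⇒n22
[14] read 'a'  n22⇒n23  → match P6@[10:14],P7@[13:14]
[15] read 'c'  n23⇒n18 (fail-walked)
[16] read 'c'  n18⇒n14 (fail-walked)
[17] read 'c'  n14⇒n14 (fail-walked)
[18] read 'b'  n14⇒n15  → match P2@[18:18]
[19] read 'c'  n15⇒n16
[20] read 'a'  n16⇒n17  → match P4@[16:20],P7@[19:20]
[21] read 'c'  n17⇒n18 (fail-walked)
[22] read 'a'  n18⇒n19  → match P5@[20:22],P7@[21:22]
[23] read 'a'  n19⇒n20 (fail-walked)
[24] read 'c'  n20⇒n21
[25] read 'a'  n21⇒n19 (fail-walked)  → match P5@[23:25],P7@[24:25]
[26] read 'a'  n19⇒n20 (fail-walked)
[27] read 'b'  n20⇒n6 (fail-walked)  → match P2@[27:27]
[28] read 'a'  n6⇒n7
[29] read 'c'  n7⇒n8
[30] read 'a'  n8⇒n9  → match P1@[26:30],P5@[28:30],P7@[29:30]
[31] read 'a'  n9⇒n20 (fail-walked)
[32] read 'c'  n20⇒n21
[33] read 'b'  n21⇒n1 (fail-walked)  → match P2@[33:33]
[34] read 'c'  n1⇒n2
[35] read 'c'  n2⇒n3
[36] read 'a'  n3⇒n24 (fail-walked)  → match P7@[35:36]
[37] read 'b'  n24⇒n6 (fail-walked)  → match P2@[37:37]
[38] read 'c'  n6⇒n2 (fail-walked)
[39] read 'a'  n2⇒n24 (fail-walked)  → match P7@[38:39]
[40] read 'a'  n24⇒n20 (fail-walked)
[41] read 'c'  n20⇒n21
[42] read 'c'  n21⇒n22
[43] read 'b'  n22⇒n15 (fail-walked)  → match P2@[43:43]
[44] read 'c'  n15⇒n16
[45] read 'b'  n16⇒n1 (fail-walked)  → match P2@[45:45]
[46] read 'c'  n1⇒n2
[47] read 'c'  n2⇒n3
[48] read 'c'  n3⇒n4  → match P0@[45:48]
[49] read 'a'  n4⇒n24 (fail-walked)  → match P7@[48:49]
[50] read 'c'  n24⇒n18 (fail-walked)
[51] read 'b'  n18⇒n1 (fail-walked)  → match P2@[51:51]
[52] read 'a'  n1⇒n10
[53] read 'a'  n10⇒n11
[54] read 'a'  n11⇒n12  → match P3@[51:54]
[55] read 'a'  n12⇒n20 (fail-walked)
[56] read 'c'  n20⇒n21
[57] read 'c'  n21⇒n22
[58] read 'c'  n22⇒n14 (fail-walked)
[59] read 'a'  n14⇒n24 (fail-walked)  → match P7@[58:59]
[60] read 'c'  n24⇒n18 (fail-walked)
[61] read 'b'  n18⇒n1 (fail-walked)  → match P2@[61:61]
[62] read 'b'  n1⇒n1 (fail-walked)  → match P2@[62:62]

Matches: [[3,7],[4,2],[7,1],[7,5],[7,7],[14,6],[14,7],[18,2],[20,4],[20,7],[22,5],[22,7],[25,5],[25,7],[27,2],[30,1],[30,5],[30,7],[33,2],[36,7],[37,2],[39,7],[43,2],[45,2],[48,0],[49,7],[51,2],[54,3],[59,7],[61,2],[62,2]]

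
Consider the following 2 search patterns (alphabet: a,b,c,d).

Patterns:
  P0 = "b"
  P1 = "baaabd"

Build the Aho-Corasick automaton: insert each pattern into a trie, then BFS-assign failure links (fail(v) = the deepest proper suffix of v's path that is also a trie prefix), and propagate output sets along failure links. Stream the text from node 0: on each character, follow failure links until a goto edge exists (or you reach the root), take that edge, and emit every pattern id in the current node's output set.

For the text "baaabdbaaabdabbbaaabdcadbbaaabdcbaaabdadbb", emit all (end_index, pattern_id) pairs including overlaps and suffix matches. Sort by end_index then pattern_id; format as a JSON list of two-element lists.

Build automaton:
Trie (insert patterns):
  0='ε' goto b→1
  1='b' goto a→2  ←P0
  2='ba' goto a→3
  3='baa' goto a→4
  4='baaa' goto b→5
  5='baaab' goto d→6
  6='baaabd' goto ·  ←P1

Failure links (BFS by depth):
  n1('b'): parent n0 fail=0; on 'b' 0 → fail=0;  out {0}∪∅={0}
  n2('ba'): parent n1 fail=0; on 'a' 0 → fail=0;  out ∅∪∅=∅
  n3('baa'): parent n2 fail=0; on 'a' 0 → fail=0;  out ∅∪∅=∅
  n4('baaa'): parent n3 fail=0; on 'a' 0 → fail=0;  out ∅∪∅=∅
  n5('baaab'): parent n4 fail=0; on 'b' 0 → fail=1;  out ∅∪{0}={0}
  n6('baaabd'): parent n5 fail=1; on 'd' 1→0 → fail=0;  out {1}∪∅={1}

Scan:
i=0 'b': node 0→1  emit P0@[0:0]
i=1 'a': node 1→2
i=2 'a': node 2→3
i=3 'a': node 3→4
i=4 'b': node 4→5  emit P0@[4:4]
i=5 'd': node 5→6  emit P1@[0:5]
i=6 'b': node 6→1 (fail-walked)  emit P0@[6:6]
i=7 'a': node 1→2
i=8 'a': node 2→3
i=9 'a': node 3→4
i=10 'b': node 4→5  emit P0@[10:10]
i=11 'd': node 5→6  emit P1@[6:11]
i=12 'a': node 6→0 (fail-walked)
i=13 'b': node 0→1  emit P0@[13:13]
i=14 'b': node 1→1 (fail-walked)  emit P0@[14:14]
i=15 'b': node 1→1 (fail-walked)  emit P0@[15:15]
i=16 'a': node 1→2
i=17 'a': node 2→3
i=18 'a': node 3→4
i=19 'b': node 4→5  emit P0@[19:19]
i=20 'd': node 5→6  emit P1@[15:20]
i=21 'c': node 6→0 (fail-walked)
i=22 'a': node 0→0
i=23 'd': node 0→0
i=24 'b': node 0→1  emit P0@[24:24]
i=25 'b': node 1→1 (fail-walked)  emit P0@[25:25]
i=26 'a': node 1→2
i=27 'a': node 2→3
i=28 'a': node 3→4
i=29 'b': node 4→5  emit P0@[29:29]
i=30 'd': node 5→6  emit P1@[25:30]
i=31 'c': node 6→0 (fail-walked)
i=32 'b': node 0→1  emit P0@[32:32]
i=33 'a': node 1→2
i=34 'a': node 2→3
i=35 'a': node 3→4
i=36 'b': node 4→5  emit P0@[36:36]
i=37 'd': node 5→6  emit P1@[32:37]
i=38 'a': node 6→0 (fail-walked)
i=39 'd': node 0→0
i=40 'b': node 0→1  emit P0@[40:40]
i=41 'b': node 1→1 (fail-walked)  emit P0@[41:41]

Result: [[0,0],[4,0],[5,1],[6,0],[10,0],[11,1],[13,0],[14,0],[15,0],[19,0],[20,1],[24,0],[25,0],[29,0],[30,1],[32,0],[36,0],[37,1],[40,0],[41,0]]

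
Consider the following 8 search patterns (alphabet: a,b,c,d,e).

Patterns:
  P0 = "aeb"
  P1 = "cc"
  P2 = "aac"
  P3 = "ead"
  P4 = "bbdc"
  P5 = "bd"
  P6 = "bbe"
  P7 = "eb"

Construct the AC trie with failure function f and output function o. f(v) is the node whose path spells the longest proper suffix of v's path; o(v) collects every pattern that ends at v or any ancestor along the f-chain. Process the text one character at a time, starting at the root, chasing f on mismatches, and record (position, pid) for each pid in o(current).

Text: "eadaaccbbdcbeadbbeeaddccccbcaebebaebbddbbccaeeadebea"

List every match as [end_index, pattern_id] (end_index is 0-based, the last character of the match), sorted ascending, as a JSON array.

Build:
Trie (insert patterns):
  n0 'ε': a→1 b→11 c→4 e→8
  n1 'a': a→6 e→2
  n2 'ae': b→3
  n3 'aeb': ·  [P0 ends]
  n4 'c': c→5
  n5 'cc': ·  [P1 ends]
  n6 'aa': c→7
  n7 'aac': ·  [P2 ends]
  n8 'e': a→9 b→17
  n9 'ea': d→10
  n10 'ead': ·  [P3 ends]
  n11 'b': b→12 d→15
  n12 'bb': d→13 e→16
  n13 'bbd': c→14
  n14 'bbdc': ·  [P4 ends]
  n15 'bd': ·  [P5 ends]
  n16 'bbe': ·  [P6 ends]
  n17 'eb': ·  [P7 ends]

BFS fail/out derivation:
  fail(1) 'a': from fail(0)=0 chase 'a': 0 ⇒ 0;  out=∅∪out(0)=∅
  fail(4) 'c': from fail(0)=0 chase 'c': 0 ⇒ 0;  out=∅∪out(0)=∅
  fail(8) 'e': from fail(0)=0 chase 'e': 0 ⇒ 0;  out=∅∪out(0)=∅
  fail(11) 'b': from fail(0)=0 chase 'b': 0 ⇒ 0;  out=∅∪out(0)=∅
  fail(2) 'ae': from fail(1)=0 chase 'e': 0 ⇒ 8;  out=∅∪out(8)=∅
  fail(5) 'cc': from fail(4)=0 chase 'c': 0 ⇒ 4;  out={1}∪out(4)={1}
  fail(6) 'aa': from fail(1)=0 chase 'a': 0 ⇒ 1;  out=∅∪out(1)=∅
  fail(9) 'ea': from fail(8)=0 chase 'a': 0 ⇒ 1;  out=∅∪out(1)=∅
  fail(12) 'bb': from fail(11)=0 chase 'b': 0 ⇒ 11;  out=∅∪out(11)=∅
  fail(15) 'bd': from fail(11)=0 chase 'd': 0 ⇒ 0;  out={5}∪out(0)={5}
  fail(17) 'eb': from fail(8)=0 chase 'b': 0 ⇒ 11;  out={7}∪out(11)={7}
  fail(3) 'aeb': from fail(2)=8 chase 'b': 8 ⇒ 17;  out={0}∪out(17)={0,7}
  fail(7) 'aac': from fail(6)=1 chase 'c': 1→0 ⇒ 4;  out={2}∪out(4)={2}
  fail(10) 'ead': from fail(9)=1 chase 'd': 1→0 ⇒ 0;  out={3}∪out(0)={3}
  fail(13) 'bbd': from fail(12)=11 chase 'd': 11 ⇒ 15;  out=∅∪out(15)={5}
  fail(16) 'bbe': from fail(12)=11 chase 'e': 11→0 ⇒ 8;  out={6}∪out(8)={6}
  fail(14) 'bbdc': from fail(13)=15 chase 'c': 15→0 ⇒ 4;  out={4}∪out(4)={4}

Scan:
[0] read 'e'  n0⇒n8
[1] read 'a'  n8⇒n9
[2] read 'd'  n9⇒n10  ** P3@[0:2]
[3] read 'a'  n10⇒n1 (fail-walked)
[4] read 'a'  n1⇒n6
[5] read 'c'  n6⇒n7  ** P2@[3:5]
[6] read 'c'  n7⇒n5 (fail-walked)  ** P1@[5:6]
[7] read 'b'  n5⇒n11 (fail-walked)
[8] read 'b'  n11⇒n12
[9] read 'd'  n12⇒n13  ** P5@[8:9]
[10] read 'c'  n13⇒n14  ** P4@[7:10]
[11] read 'b'  n14⇒n11 (fail-walked)
[12] read 'e'  n11⇒n8 (fail-walked)
[13] read 'a'  n8⇒n9
[14] read 'd'  n9⇒n10  ** P3@[12:14]
[15] read 'b'  n10⇒n11 (fail-walked)
[16] read 'b'  n11⇒n12
[17] read 'e'  n12⇒n16  ** P6@[15:17]
[18] read 'e'  n16⇒n8 (fail-walked)
[19] read 'a'  n8⇒n9
[20] read 'd'  n9⇒n10  ** P3@[18:20]
[21] read 'd'  n10⇒n0 (fail-walked)
[22] read 'c'  n0⇒n4
[23] read 'c'  n4⇒n5  ** P1@[22:23]
[24] read 'c'  n5⇒n5 (fail-walked)  ** P1@[23:24]
[25] read 'c'  n5⇒n5 (fail-walked)  ** P1@[24:25]
[26] read 'b'  n5⇒n11 (fail-walked)
[27] read 'c'  n11⇒n4 (fail-walked)
[28] read 'a'  n4⇒n1 (fail-walked)
[29] read 'e'  n1⇒n2
[30] read 'b'  n2⇒n3  ** P0@[28:30],P7@[29:30]
[31] read 'e'  n3⇒n8 (fail-walked)
[32] read 'b'  n8⇒n17  ** P7@[31:32]
[33] read 'a'  n17⇒n1 (fail-walked)
[34] read 'e'  n1⇒n2
[35] read 'b'  n2⇒n3  ** P0@[33:35],P7@[34:35]
[36] read 'b'  n3⇒n12 (fail-walked)
[37] read 'd'  n12⇒n13  ** P5@[36:37]
[38] read 'd'  n13⇒n0 (fail-walked)
[39] read 'b'  n0⇒n11
[40] read 'b'  n11⇒n12
[41] read 'c'  n12⇒n4 (fail-walked)
[42] read 'c'  n4⇒n5  ** P1@[41:42]
[43] read 'a'  n5⇒n1 (fail-walked)
[44] read 'e'  n1⇒n2
[45] read 'e'  n2⇒n8 (fail-walked)
[46] read 'a'  n8⇒n9
[47] read 'd'  n9⇒n10  ** P3@[45:47]
[48] read 'e'  n10⇒n8 (fail-walked)
[49] read 'b'  n8⇒n17  ** P7@[48:49]
[50] read 'e'  n17⇒n8 (fail-walked)
[51] read 'a'  n8⇒n9

All matches (sorted): [[2,3],[5,2],[6,1],[9,5],[10,4],[14,3],[17,6],[20,3],[23,1],[24,1],[25,1],[30,0],[30,7],[32,7],[35,0],[35,7],[37,5],[42,1],[47,3],[49,7]]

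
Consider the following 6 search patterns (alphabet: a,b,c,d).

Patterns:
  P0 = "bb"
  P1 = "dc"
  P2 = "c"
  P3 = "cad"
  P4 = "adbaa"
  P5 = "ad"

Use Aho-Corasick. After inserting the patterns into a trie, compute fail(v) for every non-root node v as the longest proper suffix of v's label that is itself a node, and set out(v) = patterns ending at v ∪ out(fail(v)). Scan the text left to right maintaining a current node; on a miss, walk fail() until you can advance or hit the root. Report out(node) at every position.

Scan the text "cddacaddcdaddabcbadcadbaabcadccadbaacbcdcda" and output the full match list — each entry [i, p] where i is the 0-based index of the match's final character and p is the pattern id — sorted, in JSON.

Build:
Trie nodes:
  0='ε' goto a→8 b→1 c→5 d→3
  1='b' goto b→2
  2='bb' goto ·  ←P0
  3='d' goto c→4
  4='dc' goto ·  ←P1
  5='c' goto a→6  ←P2
  6='ca' goto d→7
  7='cad' goto ·  ←P3
  8='a' goto d→9
  9='ad' goto b→10  ←P5
  10='adb' goto a→11
  11='adba' goto a→12
  12='adbaa' goto ·  ←P4

Failure links (BFS by depth):
  n1('b'): parent n0 fail=0; on 'b' 0 → fail=0;  out ∅∪∅=∅
  n3('d'): parent n0 fail=0; on 'd' 0 → fail=0;  out ∅∪∅=∅
  n5('c'): parent n0 fail=0; on 'c' 0 → fail=0;  out {2}∪∅={2}
  n8('a'): parent n0 fail=0; on 'a' 0 → fail=0;  out ∅∪∅=∅
  n2('bb'): parent n1 fail=0; on 'b' 0 → fail=1;  out {0}∪∅={0}
  n4('dc'): parent n3 fail=0; on 'c' 0 → fail=5;  out {1}∪{2}={1,2}
  n6('ca'): parent n5 fail=0; on 'a' 0 → fail=8;  out ∅∪∅=∅
  n9('ad'): parent n8 fail=0; on 'd' 0 → fail=3;  out {5}∪∅={5}
  n7('cad'): parent n6 fail=8; on 'd' 8 → fail=9;  out {3}∪{5}={3,5}
  n10('adb'): parent n9 fail=3; on 'b' 3→0 → fail=1;  out ∅∪∅=∅
  n11('adba'): parent n10 fail=1; on 'a' 1→0 → fail=8;  out ∅∪∅=∅
  n12('adbaa'): parent n11 fail=8; on 'a' 8→0 → fail=8;  out {4}∪∅={4}

Run:
pos 0 'c': at 5  ** P2@[0:0]
pos 1 'd': at 3 ·f
pos 2 'd': at 3 ·f
pos 3 'a': at 8 ·f
pos 4 'c': at 5 ·f  ** P2@[4:4]
pos 5 'a': at 6
pos 6 'd': at 7  ** P3@[4:6],P5@[5:6]
pos 7 'd': at 3 ·f
pos 8 'c': at 4  ** P1@[7:8],P2@[8:8]
pos 9 'd': at 3 ·f
pos 10 'a': at 8 ·f
pos 11 'd': at 9  ** P5@[10:11]
pos 12 'd': at 3 ·f
pos 13 'a': at 8 ·f
pos 14 'b': at 1 ·f
pos 15 'c': at 5 ·f  ** P2@[15:15]
pos 16 'b': at 1 ·f
pos 17 'a': at 8 ·f
pos 18 'd': at 9  ** P5@[17:18]
pos 19 'c': at 4 ·f  ** P1@[18:19],P2@[19:19]
pos 20 'a': at 6 ·f
pos 21 'd': at 7  ** P3@[19:21],P5@[20:21]
pos 22 'b': at 10 ·f
pos 23 'a': at 11
pos 24 'a': at 12  ** P4@[20:24]
pos 25 'b': at 1 ·f
pos 26 'c': at 5 ·f  ** P2@[26:26]
pos 27 'a': at 6
pos 28 'd': at 7  ** P3@[26:28],P5@[27:28]
pos 29 'c': at 4 ·f  ** P1@[28:29],P2@[29:29]
pos 30 'c': at 5 ·f  ** P2@[30:30]
pos 31 'a': at 6
pos 32 'd': at 7  ** P3@[30:32],P5@[31:32]
pos 33 'b': at 10 ·f
pos 34 'a': at 11
pos 35 'a': at 12  ** P4@[31:35]
pos 36 'c': at 5 ·f  ** P2@[36:36]
pos 37 'b': at 1 ·f
pos 38 'c': at 5 ·f  ** P2@[38:38]
pos 39 'd': at 3 ·f
pos 40 'c': at 4  ** P1@[39:40],P2@[40:40]
pos 41 'd': at 3 ·f
pos 42 'a': at 8 ·f

Matches: [[0,2],[4,2],[6,3],[6,5],[8,1],[8,2],[11,5],[15,2],[18,5],[19,1],[19,2],[21,3],[21,5],[24,4],[26,2],[28,3],[28,5],[29,1],[29,2],[30,2],[32,3],[32,5],[35,4],[36,2],[38,2],[40,1],[40,2]]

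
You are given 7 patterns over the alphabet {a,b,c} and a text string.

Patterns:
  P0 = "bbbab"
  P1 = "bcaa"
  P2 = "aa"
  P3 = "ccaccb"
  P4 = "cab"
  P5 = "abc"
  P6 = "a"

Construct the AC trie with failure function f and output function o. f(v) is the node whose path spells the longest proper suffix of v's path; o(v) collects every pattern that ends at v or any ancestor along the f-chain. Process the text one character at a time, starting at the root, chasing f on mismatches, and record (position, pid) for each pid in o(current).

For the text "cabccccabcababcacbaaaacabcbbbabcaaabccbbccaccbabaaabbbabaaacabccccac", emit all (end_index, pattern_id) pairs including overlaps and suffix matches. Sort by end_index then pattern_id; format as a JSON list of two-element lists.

Build automaton:
Trie nodes:
  0='ε' goto a→9 b→1 c→11
  1='b' goto b→2 c→6
  2='bb' goto b→3
  3='bbb' goto a→4
  4='bbba' goto b→5
  5='bbbab' goto ·  ←P0
  6='bc' goto a→7
  7='bca' goto a→8
  8='bcaa' goto ·  ←P1
  9='a' goto a→10 b→19  ←P6
  10='aa' goto ·  ←P2
  11='c' goto a→17 c→12
  12='cc' goto a→13
  13='cca' goto c→14
  14='ccac' goto c→15
  15='ccacc' goto b→16
  16='ccaccb' goto ·  ←P3
  17='ca' goto b→18
  18='cab' goto ·  ←P4
  19='ab' goto c→20
  20='abc' goto ·  ←P5

Failure links (BFS by depth):
  fail(1) 'b': from fail(0)=0 chase 'b': 0 ⇒ 0;  out=∅∪out(0)=∅
  fail(9) 'a': from fail(0)=0 chase 'a': 0 ⇒ 0;  out={6}∪out(0)={6}
  fail(11) 'c': from fail(0)=0 chase 'c': 0 ⇒ 0;  out=∅∪out(0)=∅
  fail(2) 'bb': from fail(1)=0 chase 'b': 0 ⇒ 1;  out=∅∪out(1)=∅
  fail(6) 'bc': from fail(1)=0 chase 'c': 0 ⇒ 11;  out=∅∪out(11)=∅
  fail(10) 'aa': from fail(9)=0 chase 'a': 0 ⇒ 9;  out={2}∪out(9)={2,6}
  fail(12) 'cc': from fail(11)=0 chase 'c': 0 ⇒ 11;  out=∅∪out(11)=∅
  fail(17) 'ca': from fail(11)=0 chase 'a': 0 ⇒ 9;  out=∅∪out(9)={6}
  fail(19) 'ab': from fail(9)=0 chase 'b': 0 ⇒ 1;  out=∅∪out(1)=∅
  fail(3) 'bbb': from fail(2)=1 chase 'b': 1 ⇒ 2;  out=∅∪out(2)=∅
  fail(7) 'bca': from fail(6)=11 chase 'a': 11 ⇒ 17;  out=∅∪out(17)={6}
  fail(13) 'cca': from fail(12)=11 chase 'a': 11 ⇒ 17;  out=∅∪out(17)={6}
  fail(18) 'cab': from fail(17)=9 chase 'b': 9 ⇒ 19;  out={4}∪out(19)={4}
  fail(20) 'abc': from fail(19)=1 chase 'c': 1 ⇒ 6;  out={5}∪out(6)={5}
  fail(4) 'bbba': from fail(3)=2 chase 'a': 2→1→0 ⇒ 9;  out=∅∪out(9)={6}
  fail(8) 'bcaa': from fail(7)=17 chase 'a': 17→9 ⇒ 10;  out={1}∪out(10)={1,2,6}
  fail(14) 'ccac': from fail(13)=17 chase 'c': 17→9→0 ⇒ 11;  out=∅∪out(11)=∅
  fail(5) 'bbbab': from fail(4)=9 chase 'b': 9 ⇒ 19;  out={0}∪out(19)={0}
  fail(15) 'ccacc': from fail(14)=11 chase 'c': 11 ⇒ 12;  out=∅∪out(12)=∅
  fail(16) 'ccaccb': from fail(15)=12 chase 'b': 12→11→0 ⇒ 1;  out={3}∪out(1)={3}

Text stream:
i=0 'c': node 0→11
i=1 'a': node 11→17  → match P6@[1:1]
i=2 'b': node 17→18  → match P4@[0:2]
i=3 'c': node 18→20 (fail-walked)  → match P5@[1:3]
i=4 'c': node 20→12 (fail-walked)
i=5 'c': node 12→12 (fail-walked)
i=6 'c': node 12→12 (fail-walked)
i=7 'a': node 12→13  → match P6@[7:7]
i=8 'b': node 13→18 (fail-walked)  → match P4@[6:8]
i=9 'c': node 18→20 (fail-walked)  → match P5@[7:9]
i=10 'a': node 20→7 (fail-walked)  → match P6@[10:10]
i=11 'b': node 7→18 (fail-walked)  → match P4@[9:11]
i=12 'a': node 18→9 (fail-walked)  → match P6@[12:12]
i=13 'b': node 9→19
i=14 'c': node 19→20  → match P5@[12:14]
i=15 'a': node 20→7 (fail-walked)  → match P6@[15:15]
i=16 'c': node 7→11 (fail-walked)
i=17 'b': node 11→1 (fail-walked)
i=18 'a': node 1→9 (fail-walked)  → match P6@[18:18]
i=19 'a': node 9→10  → match P2@[18:19],P6@[19:19]
i=20 'a': node 10→10 (fail-walked)  → match P2@[19:20],P6@[20:20]
i=21 'a': node 10→10 (fail-walked)  → match P2@[20:21],P6@[21:21]
i=22 'c': node 10→11 (fail-walked)
i=23 'a': node 11→17  → match P6@[23:23]
i=24 'b': node 17→18  → match P4@[22:24]
i=25 'c': node 18→20 (fail-walked)  → match P5@[23:25]
i=26 'b': node 20→1 (fail-walked)
i=27 'b': node 1→2
i=28 'b': node 2→3
i=29 'a': node 3→4  → match P6@[29:29]
i=30 'b': node 4→5  → match P0@[26:30]
i=31 'c': node 5→20 (fail-walked)  → match P5@[29:31]
i=32 'a': node 20→7 (fail-walked)  → match P6@[32:32]
i=33 'a': node 7→8  → match P1@[30:33],P2@[32:33],P6@[33:33]
i=34 'a': node 8→10 (fail-walked)  → match P2@[33:34],P6@[34:34]
i=35 'b': node 10→19 (fail-walked)
i=36 'c': node 19→20  → match P5@[34:36]
i=37 'c': node 20→12 (fail-walked)
i=38 'b': node 12→1 (fail-walked)
i=39 'b': node 1→2
i=40 'c': node 2→6 (fail-walked)
i=41 'c': node 6→12 (fail-walked)
i=42 'a': node 12→13  → match P6@[42:42]
i=43 'c': node 13→14
i=44 'c': node 14→15
i=45 'b': node 15→16  → match P3@[40:45]
i=46 'a': node 16→9 (fail-walked)  → match P6@[46:46]
i=47 'b': node 9→19
i=48 'a': node 19→9 (fail-walked)  → match P6@[48:48]
i=49 'a': node 9→10  → match P2@[48:49],P6@[49:49]
i=50 'a': node 10→10 (fail-walked)  → match P2@[49:50],P6@[50:50]
i=51 'b': node 10→19 (fail-walked)
i=52 'b': node 19→2 (fail-walked)
i=53 'b': node 2→3
i=54 'a': node 3→4  → match P6@[54:54]
i=55 'b': node 4→5  → match P0@[51:55]
i=56 'a': node 5→9 (fail-walked)  → match P6@[56:56]
i=57 'a': node 9→10  → match P2@[56:57],P6@[57:57]
i=58 'a': node 10→10 (fail-walked)  → match P2@[57:58],P6@[58:58]
i=59 'c': node 10→11 (fail-walked)
i=60 'a': node 11→17  → match P6@[60:60]
i=61 'b': node 17→18  → match P4@[59:61]
i=62 'c': node 18→20 (fail-walked)  → match P5@[60:62]
i=63 'c': node 20→12 (fail-walked)
i=64 'c': node 12→12 (fail-walked)
i=65 'c': node 12→12 (fail-walked)
i=66 'a': node 12→13  → match P6@[66:66]
i=67 'c': node 13→14

Result: [[1,6],[2,4],[3,5],[7,6],[8,4],[9,5],[10,6],[11,4],[12,6],[14,5],[15,6],[18,6],[19,2],[19,6],[20,2],[20,6],[21,2],[21,6],[23,6],[24,4],[25,5],[29,6],[30,0],[31,5],[32,6],[33,1],[33,2],[33,6],[34,2],[34,6],[36,5],[42,6],[45,3],[46,6],[48,6],[49,2],[49,6],[50,2],[50,6],[54,6],[55,0],[56,6],[57,2],[57,6],[58,2],[58,6],[60,6],[61,4],[62,5],[66,6]]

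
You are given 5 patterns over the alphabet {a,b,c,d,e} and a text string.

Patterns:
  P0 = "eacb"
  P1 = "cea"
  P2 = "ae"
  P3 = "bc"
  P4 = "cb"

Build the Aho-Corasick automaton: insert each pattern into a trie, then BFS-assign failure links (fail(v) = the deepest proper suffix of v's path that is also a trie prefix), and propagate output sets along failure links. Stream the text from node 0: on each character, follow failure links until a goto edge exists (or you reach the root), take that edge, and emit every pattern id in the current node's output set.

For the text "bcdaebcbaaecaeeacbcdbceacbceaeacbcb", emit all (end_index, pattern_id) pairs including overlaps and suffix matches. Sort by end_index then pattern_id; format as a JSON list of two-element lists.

Construct AC machine:
Trie nodes:
  n0 'ε': a→8 b→10 c→5 e→1
  n1 'e': a→2
  n2 'ea': c→3
  n3 'eac': b→4
  n4 'eacb': ·  ←P0
  n5 'c': b→12 e→6
  n6 'ce': a→7
  n7 'cea': ·  ←P1
  n8 'a': e→9
  n9 'ae': ·  ←P2
  n10 'b': c→11
  n11 'bc': ·  ←P3
  n12 'cb': ·  ←P4

Failure links (BFS by depth):
  fail(1) 'e': from fail(0)=0 chase 'e': 0 ⇒ 0;  out=∅∪out(0)=∅
  fail(5) 'c': from fail(0)=0 chase 'c': 0 ⇒ 0;  out=∅∪out(0)=∅
  fail(8) 'a': from fail(0)=0 chase 'a': 0 ⇒ 0;  out=∅∪out(0)=∅
  fail(10) 'b': from fail(0)=0 chase 'b': 0 ⇒ 0;  out=∅∪out(0)=∅
  fail(2) 'ea': from fail(1)=0 chase 'a': 0 ⇒ 8;  out=∅∪out(8)=∅
  fail(6) 'ce': from fail(5)=0 chase 'e': 0 ⇒ 1;  out=∅∪out(1)=∅
  fail(9) 'ae': from fail(8)=0 chase 'e': 0 ⇒ 1;  out={2}∪out(1)={2}
  fail(11) 'bc': from fail(10)=0 chase 'c': 0 ⇒ 5;  out={3}∪out(5)={3}
  fail(12) 'cb': from fail(5)=0 chase 'b': 0 ⇒ 10;  out={4}∪out(10)={4}
  fail(3) 'eac': from fail(2)=8 chase 'c': 8→0 ⇒ 5;  out=∅∪out(5)=∅
  fail(7) 'cea': from fail(6)=1 chase 'a': 1 ⇒ 2;  out={1}∪out(2)={1}
  fail(4) 'eacb': from fail(3)=5 chase 'b': 5 ⇒ 12;  out={0}∪out(12)={0,4}

Scan:
pos 0 'b': at 10
pos 1 'c': at 11  → match P3@[0:1]
pos 2 'd': at 0 (fail-walked)
pos 3 'a': at 8
pos 4 'e': at 9  → match P2@[3:4]
pos 5 'b': at 10 (fail-walked)
pos 6 'c': at 11  → match P3@[5:6]
pos 7 'b': at 12 (fail-walked)  → match P4@[6:7]
pos 8 'a': at 8 (fail-walked)
pos 9 'a': at 8 (fail-walked)
pos 10 'e': at 9  → match P2@[9:10]
pos 11 'c': at 5 (fail-walked)
pos 12 'a': at 8 (fail-walked)
pos 13 'e': at 9  → match P2@[12:13]
pos 14 'e': at 1 (fail-walked)
pos 15 'a': at 2
pos 16 'c': at 3
pos 17 'b': at 4  → match P0@[14:17],P4@[16:17]
pos 18 'c': at 11 (fail-walked)  → match P3@[17:18]
pos 19 'd': at 0 (fail-walked)
pos 20 'b': at 10
pos 21 'c': at 11  → match P3@[20:21]
pos 22 'e': at 6 (fail-walked)
pos 23 'a': at 7  → match P1@[21:23]
pos 24 'c': at 3 (fail-walked)
pos 25 'b': at 4  → match P0@[22:25],P4@[24:25]
pos 26 'c': at 11 (fail-walked)  → match P3@[25:26]
pos 27 'e': at 6 (fail-walked)
pos 28 'a': at 7  → match P1@[26:28]
pos 29 'e': at 9 (fail-walked)  → match P2@[28:29]
pos 30 'a': at 2 (fail-walked)
pos 31 'c': at 3
pos 32 'b': at 4  → match P0@[29:32],P4@[31:32]
pos 33 'c': at 11 (fail-walked)  → match P3@[32:33]
pos 34 'b': at 12 (fail-walked)  → match P4@[33:34]

All matches (sorted): [[1,3],[4,2],[6,3],[7,4],[10,2],[13,2],[17,0],[17,4],[18,3],[21,3],[23,1],[25,0],[25,4],[26,3],[28,1],[29,2],[32,0],[32,4],[33,3],[34,4]]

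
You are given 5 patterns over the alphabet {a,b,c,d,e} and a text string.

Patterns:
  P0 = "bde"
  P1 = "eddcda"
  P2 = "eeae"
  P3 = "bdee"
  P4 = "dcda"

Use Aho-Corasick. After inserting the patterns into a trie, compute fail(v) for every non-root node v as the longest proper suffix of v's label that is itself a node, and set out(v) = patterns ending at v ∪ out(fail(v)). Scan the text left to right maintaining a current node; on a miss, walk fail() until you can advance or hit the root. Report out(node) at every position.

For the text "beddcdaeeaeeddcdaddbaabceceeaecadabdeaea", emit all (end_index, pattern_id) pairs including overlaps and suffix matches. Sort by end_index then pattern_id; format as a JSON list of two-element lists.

Build:
Trie nodes:
  n0 'ε': b→1 d→14 e→4
  n1 'b': d→2
  n2 'bd': e→3
  n3 'bde': e→13  ←P0
  n4 'e': d→5 e→10
  n5 'ed': d→6
  n6 'edd': c→7
  n7 'eddc': d→8
  n8 'eddcd': a→9
  n9 'eddcda': ·  ←P1
  n10 'ee': a→11
  n11 'eea': e→12
  n12 'eeae': ·  ←P2
  n13 'bdee': ·  ←P3
  n14 'd': c→15
  n15 'dc': d→16
  n16 'dcd': a→17
  n17 'dcda': ·  ←P4

BFS fail/out derivation:
  n1('b'): parent n0 fail=0; on 'b' 0 → fail=0;  out ∅∪∅=∅
  n4('e'): parent n0 fail=0; on 'e' 0 → fail=0;  out ∅∪∅=∅
  n14('d'): parent n0 fail=0; on 'd' 0 → fail=0;  out ∅∪∅=∅
  n2('bd'): parent n1 fail=0; on 'd' 0 → fail=14;  out ∅∪∅=∅
  n5('ed'): parent n4 fail=0; on 'd' 0 → fail=14;  out ∅∪∅=∅
  n10('ee'): parent n4 fail=0; on 'e' 0 → fail=4;  out ∅∪∅=∅
  n15('dc'): parent n14 fail=0; on 'c' 0 → fail=0;  out ∅∪∅=∅
  n3('bde'): parent n2 fail=14; on 'e' 14→0 → fail=4;  out {0}∪∅={0}
  n6('edd'): parent n5 fail=14; on 'd' 14→0 → fail=14;  out ∅∪∅=∅
  n11('eea'): parent n10 fail=4; on 'a' 4→0 → fail=0;  out ∅∪∅=∅
  n16('dcd'): parent n15 fail=0; on 'd' 0 → fail=14;  out ∅∪∅=∅
  n7('eddc'): parent n6 fail=14; on 'c' 14 → fail=15;  out ∅∪∅=∅
  n12('eeae'): parent n11 fail=0; on 'e' 0 → fail=4;  out {2}∪∅={2}
  n13('bdee'): parent n3 fail=4; on 'e' 4 → fail=10;  out {3}∪∅={3}
  n17('dcda'): parent n16 fail=14; on 'a' 14→0 → fail=0;  out {4}∪∅={4}
  n8('eddcd'): parent n7 fail=15; on 'd' 15 → fail=16;  out ∅∪∅=∅
  n9('eddcda'): parent n8 fail=16; on 'a' 16 → fail=17;  out {1}∪{4}={1,4}

Scan:
pos 0 'b': at 1
pos 1 'e': at 4 (fail-walked)
pos 2 'd': at 5
pos 3 'd': at 6
pos 4 'c': at 7
pos 5 'd': at 8
pos 6 'a': at 9  emit P1@[1:6],P4@[3:6]
pos 7 'e': at 4 (fail-walked)
pos 8 'e': at 10
pos 9 'a': at 11
pos 10 'e': at 12  emit P2@[7:10]
pos 11 'e': at 10 (fail-walked)
pos 12 'd': at 5 (fail-walked)
pos 13 'd': at 6
pos 14 'c': at 7
pos 15 'd': at 8
pos 16 'a': at 9  emit P1@[11:16],P4@[13:16]
pos 17 'd': at 14 (fail-walked)
pos 18 'd': at 14 (fail-walked)
pos 19 'b': at 1 (fail-walked)
pos 20 'a': at 0 (fail-walked)
pos 21 'a': at 0
pos 22 'b': at 1
pos 23 'c': at 0 (fail-walked)
pos 24 'e': at 4
pos 25 'c': at 0 (fail-walked)
pos 26 'e': at 4
pos 27 'e': at 10
pos 28 'a': at 11
pos 29 'e': at 12  emit P2@[26:29]
pos 30 'c': at 0 (fail-walked)
pos 31 'a': at 0
pos 32 'd': at 14
pos 33 'a': at 0 (fail-walked)
pos 34 'b': at 1
pos 35 'd': at 2
pos 36 'e': at 3  emit P0@[34:36]
pos 37 'a': at 0 (fail-walked)
pos 38 'e': at 4
pos 39 'a': at 0 (fail-walked)

All matches (sorted): [[6,1],[6,4],[10,2],[16,1],[16,4],[29,2],[36,0]]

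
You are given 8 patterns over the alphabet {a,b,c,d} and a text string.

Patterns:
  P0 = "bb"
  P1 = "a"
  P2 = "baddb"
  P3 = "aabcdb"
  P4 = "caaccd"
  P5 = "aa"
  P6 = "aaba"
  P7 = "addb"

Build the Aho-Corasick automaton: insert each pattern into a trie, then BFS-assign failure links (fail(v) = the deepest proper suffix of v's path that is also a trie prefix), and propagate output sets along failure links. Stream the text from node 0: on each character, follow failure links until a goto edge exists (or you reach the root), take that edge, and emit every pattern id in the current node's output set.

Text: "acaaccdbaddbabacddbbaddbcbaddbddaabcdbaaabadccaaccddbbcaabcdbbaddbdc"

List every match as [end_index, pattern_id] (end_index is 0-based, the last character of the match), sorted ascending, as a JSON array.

Build:
Trie nodes:
  0='ε' goto a→3 b→1 c→13
  1='b' goto a→4 b→2
  2='bb' goto ·  ←P0
  3='a' goto a→8 d→20  ←P1
  4='ba' goto d→5
  5='bad' goto d→6
  6='badd' goto b→7
  7='baddb' goto ·  ←P2
  8='aa' goto b→9  ←P5
  9='aab' goto a→19 c→10
  10='aabc' goto d→11
  11='aabcd' goto b→12
  12='aabcdb' goto ·  ←P3
  13='c' goto a→14
  14='ca' goto a→15
  15='caa' goto c→16
  16='caac' goto c→17
  17='caacc' goto d→18
  18='caaccd' goto ·  ←P4
  19='aaba' goto ·  ←P6
  20='ad' goto d→21
  21='add' goto b→22
  22='addb' goto ·  ←P7

BFS fail/out derivation:
  n1('b'): parent n0 fail=0; on 'b' 0 → fail=0;  out ∅∪∅=∅
  n3('a'): parent n0 fail=0; on 'a' 0 → fail=0;  out {1}∪∅={1}
  n13('c'): parent n0 fail=0; on 'c' 0 → fail=0;  out ∅∪∅=∅
  n2('bb'): parent n1 fail=0; on 'b' 0 → fail=1;  out {0}∪∅={0}
  n4('ba'): parent n1 fail=0; on 'a' 0 → fail=3;  out ∅∪{1}={1}
  n8('aa'): parent n3 fail=0; on 'a' 0 → fail=3;  out {5}∪{1}={1,5}
  n14('ca'): parent n13 fail=0; on 'a' 0 → fail=3;  out ∅∪{1}={1}
  n20('ad'): parent n3 fail=0; on 'd' 0 → fail=0;  out ∅∪∅=∅
  n5('bad'): parent n4 fail=3; on 'd' 3 → fail=20;  out ∅∪∅=∅
  n9('aab'): parent n8 fail=3; on 'b' 3→0 → fail=1;  out ∅∪∅=∅
  n15('caa'): parent n14 fail=3; on 'a' 3 → fail=8;  out ∅∪{1,5}={1,5}
  n21('add'): parent n20 fail=0; on 'd' 0 → fail=0;  out ∅∪∅=∅
  n6('badd'): parent n5 fail=20; on 'd' 20 → fail=21;  out ∅∪∅=∅
  n10('aabc'): parent n9 fail=1; on 'c' 1→0 → fail=13;  out ∅∪∅=∅
  n16('caac'): parent n15 fail=8; on 'c' 8→3→0 → fail=13;  out ∅∪∅=∅
  n19('aaba'): parent n9 fail=1; on 'a' 1 → fail=4;  out {6}∪{1}={1,6}
  n22('addb'): parent n21 fail=0; on 'b' 0 → fail=1;  out {7}∪∅={7}
  n7('baddb'): parent n6 fail=21; on 'b' 21 → fail=22;  out {2}∪{7}={2,7}
  n11('aabcd'): parent n10 fail=13; on 'd' 13→0 → fail=0;  out ∅∪∅=∅
  n17('caacc'): parent n16 fail=13; on 'c' 13→0 → fail=13;  out ∅∪∅=∅
  n12('aabcdb'): parent n11 fail=0; on 'b' 0 → fail=1;  out {3}∪∅={3}
  n18('caaccd'): parent n17 fail=13; on 'd' 13→0 → fail=0;  out {4}∪∅={4}

Run:
pos 0 'a': at 3  ** P1@[0:0]
pos 1 'c': at 13 (fail-walked)
pos 2 'a': at 14  ** P1@[2:2]
pos 3 'a': at 15  ** P1@[3:3],P5@[2:3]
pos 4 'c': at 16
pos 5 'c': at 17
pos 6 'd': at 18  ** P4@[1:6]
pos 7 'b': at 1 (fail-walked)
pos 8 'a': at 4  ** P1@[8:8]
pos 9 'd': at 5
pos 10 'd': at 6
pos 11 'b': at 7  ** P2@[7:11],P7@[8:11]
pos 12 'a': at 4 (fail-walked)  ** P1@[12:12]
pos 13 'b': at 1 (fail-walked)
pos 14 'a': at 4  ** P1@[14:14]
pos 15 'c': at 13 (fail-walked)
pos 16 'd': at 0 (fail-walked)
pos 17 'd': at 0
pos 18 'b': at 1
pos 19 'b': at 2  ** P0@[18:19]
pos 20 'a': at 4 (fail-walked)  ** P1@[20:20]
pos 21 'd': at 5
pos 22 'd': at 6
pos 23 'b': at 7  ** P2@[19:23],P7@[20:23]
pos 24 'c': at 13 (fail-walked)
pos 25 'b': at 1 (fail-walked)
pos 26 'a': at 4  ** P1@[26:26]
pos 27 'd': at 5
pos 28 'd': at 6
pos 29 'b': at 7  ** P2@[25:29],P7@[26:29]
pos 30 'd': at 0 (fail-walked)
pos 31 'd': at 0
pos 32 'a': at 3  ** P1@[32:32]
pos 33 'a': at 8  ** P1@[33:33],P5@[32:33]
pos 34 'b': at 9
pos 35 'c': at 10
pos 36 'd': at 11
pos 37 'b': at 12  ** P3@[32:37]
pos 38 'a': at 4 (fail-walked)  ** P1@[38:38]
pos 39 'a': at 8 (fail-walked)  ** P1@[39:39],P5@[38:39]
pos 40 'a': at 8 (fail-walked)  ** P1@[40:40],P5@[39:40]
pos 41 'b': at 9
pos 42 'a': at 19  ** P1@[42:42],P6@[39:42]
pos 43 'd': at 5 (fail-walked)
pos 44 'c': at 13 (fail-walked)
pos 45 'c': at 13 (fail-walked)
pos 46 'a': at 14  ** P1@[46:46]
pos 47 'a': at 15  ** P1@[47:47],P5@[46:47]
pos 48 'c': at 16
pos 49 'c': at 17
pos 50 'd': at 18  ** P4@[45:50]
pos 51 'd': at 0 (fail-walked)
pos 52 'b': at 1
pos 53 'b': at 2  ** P0@[52:53]
pos 54 'c': at 13 (fail-walked)
pos 55 'a': at 14  ** P1@[55:55]
pos 56 'a': at 15  ** P1@[56:56],P5@[55:56]
pos 57 'b': at 9 (fail-walked)
pos 58 'c': at 10
pos 59 'd': at 11
pos 60 'b': at 12  ** P3@[55:60]
pos 61 'b': at 2 (fail-walked)  ** P0@[60:61]
pos 62 'a': at 4 (fail-walked)  ** P1@[62:62]
pos 63 'd': at 5
pos 64 'd': at 6
pos 65 'b': at 7  ** P2@[61:65],P7@[62:65]
pos 66 'd': at 0 (fail-walked)
pos 67 'c': at 13

Matches: [[0,1],[2,1],[3,1],[3,5],[6,4],[8,1],[11,2],[11,7],[12,1],[14,1],[19,0],[20,1],[23,2],[23,7],[26,1],[29,2],[29,7],[32,1],[33,1],[33,5],[37,3],[38,1],[39,1],[39,5],[40,1],[40,5],[42,1],[42,6],[46,1],[47,1],[47,5],[50,4],[53,0],[55,1],[56,1],[56,5],[60,3],[61,0],[62,1],[65,2],[65,7]]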